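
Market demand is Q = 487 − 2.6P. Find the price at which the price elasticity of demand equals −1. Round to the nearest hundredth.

93.65

For linear demand Q = a − bP, E = −bP/(a − bP). |E| = 1 ⇒ bP = a − bP ⇒ P = a/(2b).
P = 487/(2·2.6) ≈ 93.65.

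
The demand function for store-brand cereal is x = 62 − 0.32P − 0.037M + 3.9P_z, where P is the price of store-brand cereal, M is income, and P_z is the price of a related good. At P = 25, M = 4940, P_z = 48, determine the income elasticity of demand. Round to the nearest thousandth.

-3.129

x = 62 − 0.32(25) − 0.037(4940) + 3.9(48) = 62 − 8 − 182.78 + 187.2 = 58.42.
∂x/∂M = −0.037, so E_I = -0.037·(4940/58.42) ≈ -3.129.
E_I < 0: inferior good.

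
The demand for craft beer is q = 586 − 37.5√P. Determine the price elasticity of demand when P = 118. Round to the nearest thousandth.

At P = 118, q = 178.6457.
dq/dP = −37.5/(2√P) = −37.5/(2·10.8628).
Point elasticity E = (dq/dP)·(P/q) = -1.7261 × 118/178.6457 ≈ -1.140.
|E| > 1, so demand is elastic at this price.

-1.140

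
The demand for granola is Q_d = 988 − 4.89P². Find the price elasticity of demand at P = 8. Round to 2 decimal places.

At P = 8, Q_d = 675.04.
dQ_d/dP = −2·4.89·P = −78.24.
Point elasticity E = (dQ_d/dP)·(P/Q_d) = -78.24 × 8/675.04 ≈ -0.93.
|E| < 1, so demand is inelastic at this price.

-0.93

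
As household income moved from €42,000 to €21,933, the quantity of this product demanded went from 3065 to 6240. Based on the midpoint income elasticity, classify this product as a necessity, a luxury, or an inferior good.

%ΔQ = (6240 − 3065)/[(3065+6240)/2] = 3175/4652.5 ≈ 0.6824.
%ΔI = (21,933 − 42,000)/[(42,000+21,933)/2] = -20067/31966.5 ≈ -0.6278.
E_I = %ΔQ/%ΔI ≈ -1.087.
E_I < 0: inferior good.

inferior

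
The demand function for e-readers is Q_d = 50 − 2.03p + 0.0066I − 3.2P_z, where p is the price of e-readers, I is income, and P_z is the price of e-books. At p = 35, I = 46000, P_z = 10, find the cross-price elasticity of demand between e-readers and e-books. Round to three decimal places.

-0.128

At the given point, Q_d = 50 − 2.03(35) + 0.0066(46000) − 3.2(10) = 50 − 71.05 + 303.6 − 32 = 250.55.
∂Q_d/∂P_z = −3.2, so E_xy = -3.2·(10/250.55) ≈ -0.128.
E_xy < 0: the goods are complements.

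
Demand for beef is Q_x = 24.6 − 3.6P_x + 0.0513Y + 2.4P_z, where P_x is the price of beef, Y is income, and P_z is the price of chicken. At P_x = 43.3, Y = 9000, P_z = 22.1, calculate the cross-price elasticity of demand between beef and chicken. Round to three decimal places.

Q_x = 24.6 − 3.6(43.3) + 0.0513(9000) + 2.4(22.1) = 24.6 − 155.88 + 461.7 + 53.04 = 383.46.
∂Q_x/∂P_z = +2.4, so E_xy = 2.4·(22.1/383.46) ≈ 0.138.
E_xy > 0: the goods are substitutes.

0.138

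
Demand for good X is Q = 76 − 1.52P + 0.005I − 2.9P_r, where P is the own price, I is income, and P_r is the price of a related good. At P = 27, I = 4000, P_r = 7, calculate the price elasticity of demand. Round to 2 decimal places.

-1.18

Q = 76 − 1.52(27) + 0.005(4000) − 2.9(7) = 76 − 41.04 + 20 − 20.3 = 34.66.
∂Q/∂P = −1.52, so E_p = (−1.52)·(27/34.66) ≈ -1.18.
|E_p| > 1: demand is elastic.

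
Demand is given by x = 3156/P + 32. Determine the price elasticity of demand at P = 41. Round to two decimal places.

At P = 41, x = 108.9756.
dx/dP = −3156/P² = −1.8775.
Point elasticity E = (dx/dP)·(P/x) = -1.8775 × 41/108.9756 ≈ -0.71.
|E| < 1, so demand is inelastic at this price.

-0.71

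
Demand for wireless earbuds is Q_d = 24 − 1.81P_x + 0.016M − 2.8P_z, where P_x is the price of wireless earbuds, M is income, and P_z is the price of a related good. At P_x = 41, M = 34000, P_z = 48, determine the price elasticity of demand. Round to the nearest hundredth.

-0.21

Substituting, Q_d = 24 − 1.81(41) + 0.016(34000) − 2.8(48) = 24 − 74.21 + 544 − 134.4 = 359.39.
∂Q_d/∂P_x = −1.81, so E_p = (−1.81)·(41/359.39) ≈ -0.21.
|E_p| < 1: demand is inelastic.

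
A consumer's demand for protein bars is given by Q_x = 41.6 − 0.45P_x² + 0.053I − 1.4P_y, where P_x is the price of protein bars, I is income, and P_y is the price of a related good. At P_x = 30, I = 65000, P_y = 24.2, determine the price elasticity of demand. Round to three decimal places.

-0.266

First evaluate Q_x: 41.6 − 0.45(30)² + 0.053(65000) − 1.4(24.2) = 41.6 − 405 + 3445 − 33.88 = 3047.72.
∂Q_x/∂P_x = −2·0.45·P_x = -27, so E_p = -27·(30/3047.72) ≈ -0.266.
|E_p| < 1: demand is inelastic.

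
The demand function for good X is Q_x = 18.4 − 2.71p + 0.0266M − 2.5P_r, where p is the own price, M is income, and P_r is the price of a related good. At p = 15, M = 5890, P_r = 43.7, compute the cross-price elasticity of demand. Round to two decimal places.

First evaluate Q_x: 18.4 − 2.71(15) + 0.0266(5890) − 2.5(43.7) = 18.4 − 40.65 + 156.674 − 109.25 = 25.174.
∂Q_x/∂P_r = −2.5, so E_xy = -2.5·(43.7/25.174) ≈ -4.34.
E_xy < 0: the goods are complements.

-4.34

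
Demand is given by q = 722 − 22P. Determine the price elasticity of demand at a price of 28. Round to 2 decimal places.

-5.81

At P = 28, q = 106.
dq/dP = −22.
Point elasticity E = (dq/dP)·(P/q) = -22 × 28/106 ≈ -5.81.
|E| > 1, so demand is elastic at this price.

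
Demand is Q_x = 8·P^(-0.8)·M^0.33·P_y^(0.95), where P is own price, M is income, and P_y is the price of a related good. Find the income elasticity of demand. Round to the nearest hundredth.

0.33

For a Cobb–Douglas (constant-elasticity) form Q_x = A·M^α·…, the elasticity with respect to M equals the exponent α at every point.
Here the exponent on M is 0.33, so the income elasticity of demand is 0.33.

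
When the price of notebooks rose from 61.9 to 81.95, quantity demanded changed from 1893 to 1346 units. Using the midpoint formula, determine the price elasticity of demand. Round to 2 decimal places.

-1.21

%ΔQ = (1346 − 1893)/[(1893 + 1346)/2] = -547/1619.5 ≈ -0.3378.
%ΔP = (81.95 − 61.9)/[(61.9 + 81.95)/2] = 20.05/71.925 ≈ 0.2788.
Arc elasticity E = %ΔQ/%ΔP ≈ -0.3378/0.2788 ≈ -1.21.
|E| > 1: demand is elastic over this range.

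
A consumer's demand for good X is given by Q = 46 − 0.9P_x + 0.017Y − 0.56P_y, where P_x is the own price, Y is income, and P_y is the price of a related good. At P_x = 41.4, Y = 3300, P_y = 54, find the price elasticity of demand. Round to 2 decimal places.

Evaluating quantity at (P_x, Y, P_y) gives Q = 46 − 0.9(41.4) + 0.017(3300) − 0.56(54) = 46 − 37.26 + 56.1 − 30.24 = 34.6.
∂Q/∂P_x = −0.9, so E_p = (−0.9)·(41.4/34.6) ≈ -1.08.
|E_p| > 1: demand is elastic.

-1.08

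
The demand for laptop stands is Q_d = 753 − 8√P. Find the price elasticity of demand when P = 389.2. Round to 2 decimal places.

At P = 389.2, Q_d = 595.1748.
dQ_d/dP = −8/(2√P) = −8/(2·19.7282).
Point elasticity E = (dQ_d/dP)·(P/Q_d) = -0.2028 × 389.2/595.1748 ≈ -0.13.
|E| < 1, so demand is inelastic at this price.

-0.13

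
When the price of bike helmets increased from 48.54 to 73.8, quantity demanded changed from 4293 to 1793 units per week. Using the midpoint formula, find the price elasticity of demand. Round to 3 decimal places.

%ΔQ = (1793 − 4293)/[(4293 + 1793)/2] = -2500/3043 ≈ -0.8216.
%Δp = (73.8 − 48.54)/[(48.54 + 73.8)/2] = 25.26/61.17 ≈ 0.4129.
Arc elasticity E = %ΔQ/%Δp ≈ -0.8216/0.4129 ≈ -1.989.
|E| > 1: demand is elastic over this range.

-1.989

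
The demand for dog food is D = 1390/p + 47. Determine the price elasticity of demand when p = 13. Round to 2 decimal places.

-0.69

At p = 13, D = 153.9231.
dD/dp = −1390/p² = −8.2249.
Point elasticity E = (dD/dp)·(p/D) = -8.2249 × 13/153.9231 ≈ -0.69.
|E| < 1, so demand is inelastic at this price.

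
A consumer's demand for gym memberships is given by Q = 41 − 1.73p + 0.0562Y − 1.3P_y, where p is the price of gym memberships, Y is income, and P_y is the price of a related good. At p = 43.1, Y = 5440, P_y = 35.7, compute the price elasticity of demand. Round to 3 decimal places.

-0.330

Evaluating quantity at (p, Y, P_y) gives Q = 41 − 1.73(43.1) + 0.0562(5440) − 1.3(35.7) = 41 − 74.563 + 305.728 − 46.41 = 225.755.
∂Q/∂p = −1.73, so E_p = (−1.73)·(43.1/225.755) ≈ -0.330.
|E_p| < 1: demand is inelastic.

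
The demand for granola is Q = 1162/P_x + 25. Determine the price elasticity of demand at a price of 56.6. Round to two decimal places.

-0.45

At P_x = 56.6, Q = 45.53.
dQ/dP_x = −1162/P_x² = −0.3627.
Point elasticity E = (dQ/dP_x)·(P_x/Q) = -0.3627 × 56.6/45.53 ≈ -0.45.
|E| < 1, so demand is inelastic at this price.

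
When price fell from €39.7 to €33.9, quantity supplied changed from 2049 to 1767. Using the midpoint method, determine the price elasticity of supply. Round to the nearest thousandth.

0.938

%ΔQ = (1767 − 2049)/[(2049 + 1767)/2] = -282/1908 ≈ -0.1478.
%ΔP = (33.9 − 39.7)/[(39.7 + 33.9)/2] = -5.8/36.8 ≈ -0.1576.
Arc elasticity E = %ΔQ/%ΔP ≈ -0.1478/-0.1576 ≈ 0.938.
|E| < 1: supply is inelastic over this range.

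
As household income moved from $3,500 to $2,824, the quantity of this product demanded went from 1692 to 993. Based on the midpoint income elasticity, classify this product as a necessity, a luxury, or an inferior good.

luxury

%ΔQ = (993 − 1692)/[(1692+993)/2] = -699/1342.5 ≈ -0.5207.
%ΔY = (2,824 − 3,500)/[(3,500+2,824)/2] = -676/3162 ≈ -0.2138.
E_I = %ΔQ/%ΔY ≈ 2.435.
E_I > 1: normal good (luxury).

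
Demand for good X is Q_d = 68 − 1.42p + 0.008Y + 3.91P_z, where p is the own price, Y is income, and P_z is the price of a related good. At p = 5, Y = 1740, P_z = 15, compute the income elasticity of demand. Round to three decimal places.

First evaluate Q_d: 68 − 1.42(5) + 0.008(1740) + 3.91(15) = 68 − 7.1 + 13.92 + 58.65 = 133.47.
∂Q_d/∂Y = +0.008, so E_I = 0.008·(1740/133.47) ≈ 0.104.
E_I ∈ (0,1): normal good (necessity).

0.104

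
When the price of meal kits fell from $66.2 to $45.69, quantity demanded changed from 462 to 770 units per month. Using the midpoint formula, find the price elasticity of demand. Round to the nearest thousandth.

%Δq = (770 − 462)/[(462 + 770)/2] = 308/616 ≈ 0.5000.
%Δp = (45.69 − 66.2)/[(66.2 + 45.69)/2] = -20.51/55.945 ≈ -0.3666.
Arc elasticity E = %Δq/%Δp ≈ 0.5000/-0.3666 ≈ -1.364.
|E| > 1: demand is elastic over this range.

-1.364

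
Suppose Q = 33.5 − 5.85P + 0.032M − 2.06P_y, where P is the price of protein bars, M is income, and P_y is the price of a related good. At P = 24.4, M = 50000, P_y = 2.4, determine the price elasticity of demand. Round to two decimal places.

-0.10

Evaluating quantity at (P, M, P_y) gives Q = 33.5 − 5.85(24.4) + 0.032(50000) − 2.06(2.4) = 33.5 − 142.74 + 1600 − 4.944 = 1485.816.
∂Q/∂P = −5.85, so E_p = (−5.85)·(24.4/1485.816) ≈ -0.10.
|E_p| < 1: demand is inelastic.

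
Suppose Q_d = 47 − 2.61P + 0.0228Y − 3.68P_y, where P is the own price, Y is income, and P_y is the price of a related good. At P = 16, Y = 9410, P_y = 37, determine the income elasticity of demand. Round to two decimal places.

2.57

At the given point, Q_d = 47 − 2.61(16) + 0.0228(9410) − 3.68(37) = 47 − 41.76 + 214.548 − 136.16 = 83.628.
∂Q_d/∂Y = +0.0228, so E_I = 0.0228·(9410/83.628) ≈ 2.57.
E_I > 1: normal good (luxury).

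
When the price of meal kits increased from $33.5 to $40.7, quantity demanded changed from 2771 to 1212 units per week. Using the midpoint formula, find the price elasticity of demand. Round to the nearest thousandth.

-4.034

%ΔQ = (1212 − 2771)/[(2771 + 1212)/2] = -1559/1991.5 ≈ -0.7828.
%ΔP = (40.7 − 33.5)/[(33.5 + 40.7)/2] = 7.2/37.1 ≈ 0.1941.
Arc elasticity E = %ΔQ/%ΔP ≈ -0.7828/0.1941 ≈ -4.034.
|E| > 1: demand is elastic over this range.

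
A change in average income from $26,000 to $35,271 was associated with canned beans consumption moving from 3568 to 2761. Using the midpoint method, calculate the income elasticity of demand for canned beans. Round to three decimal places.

-0.843

%ΔQ = (2761 − 3568)/[(3568+2761)/2] = -807/3164.5 ≈ -0.2550.
%ΔI = (35,271 − 26,000)/[(26,000+35,271)/2] = 9271/30635.5 ≈ 0.3026.
E_I = %ΔQ/%ΔI ≈ -0.843.
E_I < 0: inferior good.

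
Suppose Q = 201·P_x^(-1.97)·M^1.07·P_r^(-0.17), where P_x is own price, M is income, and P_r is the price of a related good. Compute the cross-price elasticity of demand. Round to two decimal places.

-0.17

For a Cobb–Douglas (constant-elasticity) form Q = A·P_r^α·…, the elasticity with respect to P_r equals the exponent α at every point.
Here the exponent on P_r is -0.17, so the cross-price elasticity of demand is -0.17.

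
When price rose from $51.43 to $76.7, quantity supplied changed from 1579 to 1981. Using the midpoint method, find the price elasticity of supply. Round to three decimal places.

%ΔQ = (1981 − 1579)/[(1579 + 1981)/2] = 402/1780 ≈ 0.2258.
%Δp = (76.7 − 51.43)/[(51.43 + 76.7)/2] = 25.27/64.065 ≈ 0.3944.
Arc elasticity E = %ΔQ/%Δp ≈ 0.2258/0.3944 ≈ 0.573.
|E| < 1: supply is inelastic over this range.

0.573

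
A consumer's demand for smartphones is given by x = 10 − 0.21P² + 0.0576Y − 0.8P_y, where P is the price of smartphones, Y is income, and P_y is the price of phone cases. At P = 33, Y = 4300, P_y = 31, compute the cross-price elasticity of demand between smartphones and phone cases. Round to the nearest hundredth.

First evaluate x: 10 − 0.21(33)² + 0.0576(4300) − 0.8(31) = 10 − 228.69 + 247.68 − 24.8 = 4.19.
∂x/∂P_y = −0.8, so E_xy = -0.8·(31/4.19) ≈ -5.92.
E_xy < 0: the goods are complements.

-5.92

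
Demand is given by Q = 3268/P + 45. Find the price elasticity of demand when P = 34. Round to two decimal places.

At P = 34, Q = 141.1176.
dQ/dP = −3268/P² = −2.827.
Point elasticity E = (dQ/dP)·(P/Q) = -2.827 × 34/141.1176 ≈ -0.68.
|E| < 1, so demand is inelastic at this price.

-0.68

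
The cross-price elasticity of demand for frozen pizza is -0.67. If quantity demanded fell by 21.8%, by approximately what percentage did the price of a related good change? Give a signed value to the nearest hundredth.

32.54

%ΔQ ≈ E × %ΔP_y ⇒ %ΔP_y = %ΔQ / E = (-21.8%)/(-0.67) ≈ 32.54%.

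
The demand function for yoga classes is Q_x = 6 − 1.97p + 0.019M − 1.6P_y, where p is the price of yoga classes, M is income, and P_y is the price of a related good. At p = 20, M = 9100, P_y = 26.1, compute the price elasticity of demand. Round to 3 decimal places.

-0.403

Q_x = 6 − 1.97(20) + 0.019(9100) − 1.6(26.1) = 6 − 39.4 + 172.9 − 41.76 = 97.74.
∂Q_x/∂p = −1.97, so E_p = (−1.97)·(20/97.74) ≈ -0.403.
|E_p| < 1: demand is inelastic.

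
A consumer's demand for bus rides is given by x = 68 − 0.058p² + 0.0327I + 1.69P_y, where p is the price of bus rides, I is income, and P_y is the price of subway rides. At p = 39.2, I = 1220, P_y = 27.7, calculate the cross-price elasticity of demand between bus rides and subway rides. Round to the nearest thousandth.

Substituting, x = 68 − 0.058(39.2)² + 0.0327(1220) + 1.69(27.7) = 68 − 89.1251 + 39.894 + 46.813 = 65.5819.
∂x/∂P_y = +1.69, so E_xy = 1.69·(27.7/65.5819) ≈ 0.714.
E_xy > 0: the goods are substitutes.

0.714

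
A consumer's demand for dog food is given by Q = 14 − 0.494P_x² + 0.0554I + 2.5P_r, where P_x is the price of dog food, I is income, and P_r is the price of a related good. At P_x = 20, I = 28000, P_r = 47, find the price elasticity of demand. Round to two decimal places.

At the given point, Q = 14 − 0.494(20)² + 0.0554(28000) + 2.5(47) = 14 − 197.6 + 1551.2 + 117.5 = 1485.1.
∂Q/∂P_x = −2·0.494·P_x = -19.76, so E_p = -19.76·(20/1485.1) ≈ -0.27.
|E_p| < 1: demand is inelastic.

-0.27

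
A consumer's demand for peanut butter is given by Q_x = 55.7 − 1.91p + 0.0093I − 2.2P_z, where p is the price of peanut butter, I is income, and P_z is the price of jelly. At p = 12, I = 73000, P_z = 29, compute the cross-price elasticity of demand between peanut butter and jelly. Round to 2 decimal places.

Substituting, Q_x = 55.7 − 1.91(12) + 0.0093(73000) − 2.2(29) = 55.7 − 22.92 + 678.9 − 63.8 = 647.88.
∂Q_x/∂P_z = −2.2, so E_xy = -2.2·(29/647.88) ≈ -0.10.
E_xy < 0: the goods are complements.

-0.10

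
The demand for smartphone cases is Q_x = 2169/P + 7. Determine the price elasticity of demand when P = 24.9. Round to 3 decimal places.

At P = 24.9, Q_x = 94.1084.
dQ_x/dP = −2169/P² = −3.4983.
Point elasticity E = (dQ_x/dP)·(P/Q_x) = -3.4983 × 24.9/94.1084 ≈ -0.926.
|E| < 1, so demand is inelastic at this price.

-0.926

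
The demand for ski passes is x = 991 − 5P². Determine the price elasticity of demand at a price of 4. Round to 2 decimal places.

At P = 4, x = 911.
dx/dP = −2·5·P = −40.
Point elasticity E = (dx/dP)·(P/x) = -40 × 4/911 ≈ -0.18.
|E| < 1, so demand is inelastic at this price.

-0.18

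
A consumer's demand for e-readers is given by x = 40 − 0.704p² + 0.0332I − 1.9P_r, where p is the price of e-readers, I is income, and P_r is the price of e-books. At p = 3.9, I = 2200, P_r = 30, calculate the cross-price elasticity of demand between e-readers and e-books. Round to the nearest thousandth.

x = 40 − 0.704(3.9)² + 0.0332(2200) − 1.9(30) = 40 − 10.7078 + 73.04 − 57 = 45.3322.
∂x/∂P_r = −1.9, so E_xy = -1.9·(30/45.3322) ≈ -1.257.
E_xy < 0: the goods are complements.

-1.257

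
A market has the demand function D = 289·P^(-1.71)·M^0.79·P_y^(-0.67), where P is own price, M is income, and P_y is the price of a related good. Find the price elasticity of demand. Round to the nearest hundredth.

For a Cobb–Douglas (constant-elasticity) form D = A·P^α·…, the elasticity with respect to P equals the exponent α at every point.
Here the exponent on P is -1.71, so the price elasticity of demand is -1.71.

-1.71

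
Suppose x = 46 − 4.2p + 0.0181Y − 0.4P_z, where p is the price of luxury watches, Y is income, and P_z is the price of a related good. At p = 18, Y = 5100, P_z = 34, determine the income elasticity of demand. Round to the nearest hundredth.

1.88

Evaluating quantity at (p, Y, P_z) gives x = 46 − 4.2(18) + 0.0181(5100) − 0.4(34) = 46 − 75.6 + 92.31 − 13.6 = 49.11.
∂x/∂Y = +0.0181, so E_I = 0.0181·(5100/49.11) ≈ 1.88.
E_I > 1: normal good (luxury).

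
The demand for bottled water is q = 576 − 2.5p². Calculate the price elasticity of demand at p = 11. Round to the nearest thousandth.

-2.212

At p = 11, q = 273.5.
dq/dp = −2·2.5·p = −55.
Point elasticity E = (dq/dp)·(p/q) = -55 × 11/273.5 ≈ -2.212.
|E| > 1, so demand is elastic at this price.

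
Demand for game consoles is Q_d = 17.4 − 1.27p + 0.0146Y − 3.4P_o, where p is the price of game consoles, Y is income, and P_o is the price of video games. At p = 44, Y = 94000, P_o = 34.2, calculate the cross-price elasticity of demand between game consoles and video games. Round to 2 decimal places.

-0.10

At the given point, Q_d = 17.4 − 1.27(44) + 0.0146(94000) − 3.4(34.2) = 17.4 − 55.88 + 1372.4 − 116.28 = 1217.64.
∂Q_d/∂P_o = −3.4, so E_xy = -3.4·(34.2/1217.64) ≈ -0.10.
E_xy < 0: the goods are complements.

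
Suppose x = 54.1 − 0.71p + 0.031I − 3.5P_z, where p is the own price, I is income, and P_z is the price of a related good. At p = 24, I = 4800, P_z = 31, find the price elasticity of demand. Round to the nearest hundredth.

First evaluate x: 54.1 − 0.71(24) + 0.031(4800) − 3.5(31) = 54.1 − 17.04 + 148.8 − 108.5 = 77.36.
∂x/∂p = −0.71, so E_p = (−0.71)·(24/77.36) ≈ -0.22.
|E_p| < 1: demand is inelastic.

-0.22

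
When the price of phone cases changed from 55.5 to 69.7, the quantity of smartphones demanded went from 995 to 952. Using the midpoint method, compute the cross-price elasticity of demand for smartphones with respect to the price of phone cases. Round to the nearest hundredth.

%ΔQ_x = (952 − 995)/[(995+952)/2] = -43/973.5 ≈ -0.0442.
%ΔP_y = (69.7 − 55.5)/[(55.5+69.7)/2] ≈ 0.2268.
E_xy = -0.0442/0.2268 ≈ -0.19.
E_xy < 0, so smartphones and phone cases are complements.

-0.19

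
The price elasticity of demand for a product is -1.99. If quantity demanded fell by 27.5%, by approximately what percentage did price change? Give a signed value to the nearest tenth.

%ΔQ ≈ E × %ΔP ⇒ %ΔP = %ΔQ / E = (-27.5%)/(-1.99) ≈ 13.8%.

13.8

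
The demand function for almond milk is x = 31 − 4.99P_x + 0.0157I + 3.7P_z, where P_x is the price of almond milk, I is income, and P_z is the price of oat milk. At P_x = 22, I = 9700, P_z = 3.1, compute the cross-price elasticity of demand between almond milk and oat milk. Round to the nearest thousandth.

0.135

At the given point, x = 31 − 4.99(22) + 0.0157(9700) + 3.7(3.1) = 31 − 109.78 + 152.29 + 11.47 = 84.98.
∂x/∂P_z = +3.7, so E_xy = 3.7·(3.1/84.98) ≈ 0.135.
E_xy > 0: the goods are substitutes.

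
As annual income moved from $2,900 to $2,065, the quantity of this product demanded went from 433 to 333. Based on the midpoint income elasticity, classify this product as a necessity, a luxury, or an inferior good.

%ΔQ = (333 − 433)/[(433+333)/2] = -100/383 ≈ -0.2611.
%ΔM = (2,065 − 2,900)/[(2,900+2,065)/2] = -835/2482.5 ≈ -0.3364.
E_I = %ΔQ/%ΔM ≈ 0.776.
E_I ∈ (0,1): normal good (necessity).

necessity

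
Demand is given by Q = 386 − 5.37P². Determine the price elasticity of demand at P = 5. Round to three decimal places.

-1.067

At P = 5, Q = 251.75.
dQ/dP = −2·5.37·P = −53.7.
Point elasticity E = (dQ/dP)·(P/Q) = -53.7 × 5/251.75 ≈ -1.067.
|E| > 1, so demand is elastic at this price.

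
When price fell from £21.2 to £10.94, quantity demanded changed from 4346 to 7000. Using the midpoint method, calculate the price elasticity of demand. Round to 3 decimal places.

-0.733

%Δq = (7000 − 4346)/[(4346 + 7000)/2] = 2654/5673 ≈ 0.4678.
%ΔP = (10.94 − 21.2)/[(21.2 + 10.94)/2] = -10.26/16.07 ≈ -0.6385.
Arc elasticity E = %Δq/%ΔP ≈ 0.4678/-0.6385 ≈ -0.733.
|E| < 1: demand is inelastic over this range.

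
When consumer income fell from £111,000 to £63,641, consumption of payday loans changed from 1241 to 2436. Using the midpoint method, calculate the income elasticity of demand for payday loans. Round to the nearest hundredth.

-1.20

%ΔQ = (2436 − 1241)/[(1241+2436)/2] = 1195/1838.5 ≈ 0.6500.
%ΔY = (63,641 − 111,000)/[(111,000+63,641)/2] = -47359/87320.5 ≈ -0.5424.
E_I = %ΔQ/%ΔY ≈ -1.20.
E_I < 0: inferior good.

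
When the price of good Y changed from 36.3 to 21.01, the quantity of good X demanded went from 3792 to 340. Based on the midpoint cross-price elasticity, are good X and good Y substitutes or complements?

substitutes

%ΔQ_x = (340 − 3792)/[(3792+340)/2] = -3452/2066 ≈ -1.6709.
%ΔP_y = (21.01 − 36.3)/[(36.3+21.01)/2] ≈ -0.5336.
E_xy = -1.6709/-0.5336 ≈ 3.131.
E_xy > 0, so the goods are substitutes.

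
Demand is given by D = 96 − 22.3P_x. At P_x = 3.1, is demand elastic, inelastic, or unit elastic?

At P_x = 3.1, D = 26.87.
dD/dP_x = −22.3.
Point elasticity E = (dD/dP_x)·(P_x/D) = -22.3 × 3.1/26.87 ≈ -2.573.
|E| ≈ 2.573 > 1, so demand is elastic.

elastic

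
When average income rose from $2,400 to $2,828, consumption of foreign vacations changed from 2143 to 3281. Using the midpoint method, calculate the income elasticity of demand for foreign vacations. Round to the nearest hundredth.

%ΔQ = (3281 − 2143)/[(2143+3281)/2] = 1138/2712 ≈ 0.4196.
%ΔM = (2,828 − 2,400)/[(2,400+2,828)/2] = 428/2614 ≈ 0.1637.
E_I = %ΔQ/%ΔM ≈ 2.56.
E_I > 1: normal good (luxury).

2.56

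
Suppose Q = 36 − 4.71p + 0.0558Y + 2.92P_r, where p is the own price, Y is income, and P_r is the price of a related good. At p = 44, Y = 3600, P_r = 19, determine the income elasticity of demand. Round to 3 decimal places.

2.360

Substituting, Q = 36 − 4.71(44) + 0.0558(3600) + 2.92(19) = 36 − 207.24 + 200.88 + 55.48 = 85.12.
∂Q/∂Y = +0.0558, so E_I = 0.0558·(3600/85.12) ≈ 2.360.
E_I > 1: normal good (luxury).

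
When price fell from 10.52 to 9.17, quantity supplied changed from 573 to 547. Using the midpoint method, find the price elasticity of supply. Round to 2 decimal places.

%ΔQ = (547 − 573)/[(573 + 547)/2] = -26/560 ≈ -0.0464.
%ΔP = (9.17 − 10.52)/[(10.52 + 9.17)/2] = -1.35/9.845 ≈ -0.1371.
Arc elasticity E = %ΔQ/%ΔP ≈ -0.0464/-0.1371 ≈ 0.34.
|E| < 1: supply is inelastic over this range.

0.34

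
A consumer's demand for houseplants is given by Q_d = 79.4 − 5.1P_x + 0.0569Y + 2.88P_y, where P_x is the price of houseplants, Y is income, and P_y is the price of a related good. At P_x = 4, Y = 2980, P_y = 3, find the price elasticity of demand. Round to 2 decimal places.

Q_d = 79.4 − 5.1(4) + 0.0569(2980) + 2.88(3) = 79.4 − 20.4 + 169.562 + 8.64 = 237.202.
∂Q_d/∂P_x = −5.1, so E_p = (−5.1)·(4/237.202) ≈ -0.09.
|E_p| < 1: demand is inelastic.

-0.09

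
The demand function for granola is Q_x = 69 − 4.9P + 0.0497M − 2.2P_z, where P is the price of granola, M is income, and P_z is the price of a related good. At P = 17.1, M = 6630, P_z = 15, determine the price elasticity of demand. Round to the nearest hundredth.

-0.30

Evaluating quantity at (P, M, P_z) gives Q_x = 69 − 4.9(17.1) + 0.0497(6630) − 2.2(15) = 69 − 83.79 + 329.511 − 33 = 281.721.
∂Q_x/∂P = −4.9, so E_p = (−4.9)·(17.1/281.721) ≈ -0.30.
|E_p| < 1: demand is inelastic.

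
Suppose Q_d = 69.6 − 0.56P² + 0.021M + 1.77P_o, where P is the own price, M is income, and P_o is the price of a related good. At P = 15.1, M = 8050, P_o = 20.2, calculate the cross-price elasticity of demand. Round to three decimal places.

0.244

Q_d = 69.6 − 0.56(15.1)² + 0.021(8050) + 1.77(20.2) = 69.6 − 127.6856 + 169.05 + 35.754 = 146.7184.
∂Q_d/∂P_o = +1.77, so E_xy = 1.77·(20.2/146.7184) ≈ 0.244.
E_xy > 0: the goods are substitutes.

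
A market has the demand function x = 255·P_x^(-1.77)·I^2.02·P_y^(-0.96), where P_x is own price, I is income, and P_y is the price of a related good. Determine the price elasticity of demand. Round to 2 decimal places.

-1.77

For a Cobb–Douglas (constant-elasticity) form x = A·P_x^α·…, the elasticity with respect to P_x equals the exponent α at every point.
Here the exponent on P_x is -1.77, so the price elasticity of demand is -1.77.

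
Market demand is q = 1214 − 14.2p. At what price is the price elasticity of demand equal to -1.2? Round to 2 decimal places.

46.63

Set −bp/(a − bp) = −1.2 ⇒ bp = 1.2(a − bp) ⇒ bp(1+1.2) = 1.2·a.
p = 1.2·1214/(14.2·2.2) ≈ 46.63.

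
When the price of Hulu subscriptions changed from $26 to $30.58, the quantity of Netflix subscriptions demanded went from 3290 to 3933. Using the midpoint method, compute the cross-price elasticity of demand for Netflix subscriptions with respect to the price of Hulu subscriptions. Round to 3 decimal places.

%ΔQ_x = (3933 − 3290)/[(3290+3933)/2] = 643/3611.5 ≈ 0.1780.
%ΔP_y = (30.58 − 26)/[(26+30.58)/2] ≈ 0.1619.
E_xy = 0.1780/0.1619 ≈ 1.100.
E_xy > 0, so Netflix subscriptions and Hulu subscriptions are substitutes.

1.100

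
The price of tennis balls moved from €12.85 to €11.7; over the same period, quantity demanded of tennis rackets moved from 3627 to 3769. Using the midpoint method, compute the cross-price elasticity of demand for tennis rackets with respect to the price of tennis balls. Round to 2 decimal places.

%ΔQ_x = (3769 − 3627)/[(3627+3769)/2] = 142/3698 ≈ 0.0384.
%ΔP_y = (11.7 − 12.85)/[(12.85+11.7)/2] ≈ -0.0937.
E_xy = 0.0384/-0.0937 ≈ -0.41.
E_xy < 0, so tennis rackets and tennis balls are complements.

-0.41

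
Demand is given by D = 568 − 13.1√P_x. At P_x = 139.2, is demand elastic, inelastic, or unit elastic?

At P_x = 139.2, D = 413.4422.
dD/dP_x = −13.1/(2√P_x) = −13.1/(2·11.7983).
Point elasticity E = (dD/dP_x)·(P_x/D) = -0.5552 × 139.2/413.4422 ≈ -0.187.
|E| ≈ 0.187 < 1, so demand is inelastic.

inelastic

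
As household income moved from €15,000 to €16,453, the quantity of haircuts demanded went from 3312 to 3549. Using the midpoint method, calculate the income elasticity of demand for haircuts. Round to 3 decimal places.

0.748

%ΔQ = (3549 − 3312)/[(3312+3549)/2] = 237/3430.5 ≈ 0.0691.
%ΔM = (16,453 − 15,000)/[(15,000+16,453)/2] = 1453/15726.5 ≈ 0.0924.
E_I = %ΔQ/%ΔM ≈ 0.748.
E_I ∈ (0,1): normal good (necessity).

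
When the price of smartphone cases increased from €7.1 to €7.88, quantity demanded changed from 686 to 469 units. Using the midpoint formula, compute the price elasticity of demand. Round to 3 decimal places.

-3.608

%ΔQ = (469 − 686)/[(686 + 469)/2] = -217/577.5 ≈ -0.3758.
%ΔP = (7.88 − 7.1)/[(7.1 + 7.88)/2] = 0.78/7.49 ≈ 0.1041.
Arc elasticity E = %ΔQ/%ΔP ≈ -0.3758/0.1041 ≈ -3.608.
|E| > 1: demand is elastic over this range.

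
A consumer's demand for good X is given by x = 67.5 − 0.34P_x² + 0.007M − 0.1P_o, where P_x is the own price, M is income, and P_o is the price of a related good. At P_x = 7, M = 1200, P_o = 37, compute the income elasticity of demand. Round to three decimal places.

x = 67.5 − 0.34(7)² + 0.007(1200) − 0.1(37) = 67.5 − 16.66 + 8.4 − 3.7 = 55.54.
∂x/∂M = +0.007, so E_I = 0.007·(1200/55.54) ≈ 0.151.
E_I ∈ (0,1): normal good (necessity).

0.151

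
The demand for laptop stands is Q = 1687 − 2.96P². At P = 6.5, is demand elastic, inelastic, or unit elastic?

At P = 6.5, Q = 1561.94.
dQ/dP = −2·2.96·P = −38.48.
Point elasticity E = (dQ/dP)·(P/Q) = -38.48 × 6.5/1561.94 ≈ -0.160.
|E| ≈ 0.160 < 1, so demand is inelastic.

inelastic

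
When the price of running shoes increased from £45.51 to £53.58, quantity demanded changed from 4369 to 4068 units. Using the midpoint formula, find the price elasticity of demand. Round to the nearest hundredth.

%ΔQ = (4068 − 4369)/[(4369 + 4068)/2] = -301/4218.5 ≈ -0.0714.
%ΔP = (53.58 − 45.51)/[(45.51 + 53.58)/2] = 8.07/49.545 ≈ 0.1629.
Arc elasticity E = %ΔQ/%ΔP ≈ -0.0714/0.1629 ≈ -0.44.
|E| < 1: demand is inelastic over this range.

-0.44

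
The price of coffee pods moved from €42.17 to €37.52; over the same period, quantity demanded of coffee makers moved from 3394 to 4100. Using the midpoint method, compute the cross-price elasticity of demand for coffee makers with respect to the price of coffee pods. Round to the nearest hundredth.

-1.61

%ΔQ_x = (4100 − 3394)/[(3394+4100)/2] = 706/3747 ≈ 0.1884.
%ΔP_y = (37.52 − 42.17)/[(42.17+37.52)/2] ≈ -0.1167.
E_xy = 0.1884/-0.1167 ≈ -1.61.
E_xy < 0, so coffee makers and coffee pods are complements.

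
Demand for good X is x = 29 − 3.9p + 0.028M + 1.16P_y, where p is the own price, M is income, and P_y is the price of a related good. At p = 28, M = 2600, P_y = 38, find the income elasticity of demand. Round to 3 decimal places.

Evaluating quantity at (p, M, P_y) gives x = 29 − 3.9(28) + 0.028(2600) + 1.16(38) = 29 − 109.2 + 72.8 + 44.08 = 36.68.
∂x/∂M = +0.028, so E_I = 0.028·(2600/36.68) ≈ 1.985.
E_I > 1: normal good (luxury).

1.985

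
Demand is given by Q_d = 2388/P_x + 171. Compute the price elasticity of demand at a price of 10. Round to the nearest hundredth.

-0.58

At P_x = 10, Q_d = 409.8.
dQ_d/dP_x = −2388/P_x² = −23.88.
Point elasticity E = (dQ_d/dP_x)·(P_x/Q_d) = -23.88 × 10/409.8 ≈ -0.58.
|E| < 1, so demand is inelastic at this price.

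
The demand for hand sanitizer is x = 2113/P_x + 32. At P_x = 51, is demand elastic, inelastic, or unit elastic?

inelastic

At P_x = 51, x = 73.4314.
dx/dP_x = −2113/P_x² = −0.8124.
Point elasticity E = (dx/dP_x)·(P_x/x) = -0.8124 × 51/73.4314 ≈ -0.564.
|E| ≈ 0.564 < 1, so demand is inelastic.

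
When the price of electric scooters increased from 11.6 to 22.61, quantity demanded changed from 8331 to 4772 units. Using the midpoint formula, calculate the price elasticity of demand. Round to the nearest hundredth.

%Δq = (4772 − 8331)/[(8331 + 4772)/2] = -3559/6551.5 ≈ -0.5432.
%ΔP = (22.61 − 11.6)/[(11.6 + 22.61)/2] = 11.01/17.105 ≈ 0.6437.
Arc elasticity E = %Δq/%ΔP ≈ -0.5432/0.6437 ≈ -0.84.
|E| < 1: demand is inelastic over this range.

-0.84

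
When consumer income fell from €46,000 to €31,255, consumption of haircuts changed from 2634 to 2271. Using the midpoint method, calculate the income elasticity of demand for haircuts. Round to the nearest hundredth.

0.39

%ΔQ = (2271 − 2634)/[(2634+2271)/2] = -363/2452.5 ≈ -0.1480.
%ΔI = (31,255 − 46,000)/[(46,000+31,255)/2] = -14745/38627.5 ≈ -0.3817.
E_I = %ΔQ/%ΔI ≈ 0.39.
E_I ∈ (0,1): normal good (necessity).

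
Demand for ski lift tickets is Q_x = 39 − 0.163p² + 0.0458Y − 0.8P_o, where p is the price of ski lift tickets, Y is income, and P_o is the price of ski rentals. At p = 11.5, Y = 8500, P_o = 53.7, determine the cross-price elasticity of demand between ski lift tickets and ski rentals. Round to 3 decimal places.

-0.118

Substituting, Q_x = 39 − 0.163(11.5)² + 0.0458(8500) − 0.8(53.7) = 39 − 21.5568 + 389.3 − 42.96 = 363.7833.
∂Q_x/∂P_o = −0.8, so E_xy = -0.8·(53.7/363.7833) ≈ -0.118.
E_xy < 0: the goods are complements.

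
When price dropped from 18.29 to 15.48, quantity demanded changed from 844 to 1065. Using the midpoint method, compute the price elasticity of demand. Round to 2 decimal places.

-1.39

%Δq = (1065 − 844)/[(844 + 1065)/2] = 221/954.5 ≈ 0.2315.
%ΔP = (15.48 − 18.29)/[(18.29 + 15.48)/2] = -2.81/16.885 ≈ -0.1664.
Arc elasticity E = %Δq/%ΔP ≈ 0.2315/-0.1664 ≈ -1.39.
|E| > 1: demand is elastic over this range.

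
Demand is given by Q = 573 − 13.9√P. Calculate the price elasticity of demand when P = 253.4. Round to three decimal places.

At P = 253.4, Q = 351.7323.
dQ/dP = −13.9/(2√P) = −13.9/(2·15.9185).
Point elasticity E = (dQ/dP)·(P/Q) = -0.4366 × 253.4/351.7323 ≈ -0.315.
|E| < 1, so demand is inelastic at this price.

-0.315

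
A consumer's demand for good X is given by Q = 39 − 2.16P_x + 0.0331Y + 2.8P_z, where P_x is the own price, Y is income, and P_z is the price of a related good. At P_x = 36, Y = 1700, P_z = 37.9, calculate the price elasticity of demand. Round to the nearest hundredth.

Q = 39 − 2.16(36) + 0.0331(1700) + 2.8(37.9) = 39 − 77.76 + 56.27 + 106.12 = 123.63.
∂Q/∂P_x = −2.16, so E_p = (−2.16)·(36/123.63) ≈ -0.63.
|E_p| < 1: demand is inelastic.

-0.63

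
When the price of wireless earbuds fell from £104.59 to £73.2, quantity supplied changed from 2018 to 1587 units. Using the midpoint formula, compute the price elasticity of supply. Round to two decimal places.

0.68

%Δq = (1587 − 2018)/[(2018 + 1587)/2] = -431/1802.5 ≈ -0.2391.
%ΔP = (73.2 − 104.59)/[(104.59 + 73.2)/2] = -31.39/88.895 ≈ -0.3531.
Arc elasticity E = %Δq/%ΔP ≈ -0.2391/-0.3531 ≈ 0.68.
|E| < 1: supply is inelastic over this range.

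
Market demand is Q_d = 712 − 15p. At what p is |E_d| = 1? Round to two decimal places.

23.73

For linear demand Q_d = a − bp, E = −bp/(a − bp). |E| = 1 ⇒ bp = a − bp ⇒ p = a/(2b).
p = 712/(2·15) ≈ 23.73.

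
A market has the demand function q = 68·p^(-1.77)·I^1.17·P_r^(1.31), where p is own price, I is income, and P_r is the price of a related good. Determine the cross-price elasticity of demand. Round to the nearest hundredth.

For a Cobb–Douglas (constant-elasticity) form q = A·P_r^α·…, the elasticity with respect to P_r equals the exponent α at every point.
Here the exponent on P_r is 1.31, so the cross-price elasticity of demand is 1.31.

1.31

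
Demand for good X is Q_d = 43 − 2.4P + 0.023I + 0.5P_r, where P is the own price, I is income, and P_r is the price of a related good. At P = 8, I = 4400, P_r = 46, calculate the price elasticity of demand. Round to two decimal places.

At the given point, Q_d = 43 − 2.4(8) + 0.023(4400) + 0.5(46) = 43 − 19.2 + 101.2 + 23 = 148.
∂Q_d/∂P = −2.4, so E_p = (−2.4)·(8/148) ≈ -0.13.
|E_p| < 1: demand is inelastic.

-0.13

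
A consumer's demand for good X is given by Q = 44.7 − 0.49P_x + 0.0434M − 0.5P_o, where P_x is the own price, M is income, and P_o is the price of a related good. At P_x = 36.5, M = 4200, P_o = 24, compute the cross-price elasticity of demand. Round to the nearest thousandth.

-0.061

Substituting, Q = 44.7 − 0.49(36.5) + 0.0434(4200) − 0.5(24) = 44.7 − 17.885 + 182.28 − 12 = 197.095.
∂Q/∂P_o = −0.5, so E_xy = -0.5·(24/197.095) ≈ -0.061.
E_xy < 0: the goods are complements.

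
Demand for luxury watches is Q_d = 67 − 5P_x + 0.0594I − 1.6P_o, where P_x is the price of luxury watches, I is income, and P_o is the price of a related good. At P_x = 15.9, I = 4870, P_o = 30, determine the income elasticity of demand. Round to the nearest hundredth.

1.26

Evaluating quantity at (P_x, I, P_o) gives Q_d = 67 − 5(15.9) + 0.0594(4870) − 1.6(30) = 67 − 79.5 + 289.278 − 48 = 228.778.
∂Q_d/∂I = +0.0594, so E_I = 0.0594·(4870/228.778) ≈ 1.26.
E_I > 1: normal good (luxury).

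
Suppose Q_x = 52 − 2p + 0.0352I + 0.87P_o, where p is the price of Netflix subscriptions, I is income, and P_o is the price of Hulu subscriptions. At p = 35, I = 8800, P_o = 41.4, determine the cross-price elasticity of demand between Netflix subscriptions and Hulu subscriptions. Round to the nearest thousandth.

Substituting, Q_x = 52 − 2(35) + 0.0352(8800) + 0.87(41.4) = 52 − 70 + 309.76 + 36.018 = 327.778.
∂Q_x/∂P_o = +0.87, so E_xy = 0.87·(41.4/327.778) ≈ 0.110.
E_xy > 0: the goods are substitutes.

0.110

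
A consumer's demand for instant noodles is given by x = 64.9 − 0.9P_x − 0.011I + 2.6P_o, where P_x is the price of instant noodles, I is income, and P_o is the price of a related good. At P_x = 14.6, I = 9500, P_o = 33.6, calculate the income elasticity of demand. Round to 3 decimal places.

-3.018

At the given point, x = 64.9 − 0.9(14.6) − 0.011(9500) + 2.6(33.6) = 64.9 − 13.14 − 104.5 + 87.36 = 34.62.
∂x/∂I = −0.011, so E_I = -0.011·(9500/34.62) ≈ -3.018.
E_I < 0: inferior good.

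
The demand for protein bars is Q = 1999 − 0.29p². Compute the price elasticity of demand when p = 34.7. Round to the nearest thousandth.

At p = 34.7, Q = 1649.8139.
dQ/dp = −2·0.29·p = −20.126.
Point elasticity E = (dQ/dp)·(p/Q) = -20.126 × 34.7/1649.8139 ≈ -0.423.
|E| < 1, so demand is inelastic at this price.

-0.423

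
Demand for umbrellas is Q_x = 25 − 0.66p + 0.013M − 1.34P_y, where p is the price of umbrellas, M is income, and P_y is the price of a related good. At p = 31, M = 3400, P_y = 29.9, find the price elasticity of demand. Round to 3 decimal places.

-2.359

First evaluate Q_x: 25 − 0.66(31) + 0.013(3400) − 1.34(29.9) = 25 − 20.46 + 44.2 − 40.066 = 8.674.
∂Q_x/∂p = −0.66, so E_p = (−0.66)·(31/8.674) ≈ -2.359.
|E_p| > 1: demand is elastic.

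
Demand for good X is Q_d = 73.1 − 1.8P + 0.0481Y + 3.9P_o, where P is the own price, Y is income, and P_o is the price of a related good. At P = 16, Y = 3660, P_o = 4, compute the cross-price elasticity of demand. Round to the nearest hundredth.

First evaluate Q_d: 73.1 − 1.8(16) + 0.0481(3660) + 3.9(4) = 73.1 − 28.8 + 176.046 + 15.6 = 235.946.
∂Q_d/∂P_o = +3.9, so E_xy = 3.9·(4/235.946) ≈ 0.07.
E_xy > 0: the goods are substitutes.

0.07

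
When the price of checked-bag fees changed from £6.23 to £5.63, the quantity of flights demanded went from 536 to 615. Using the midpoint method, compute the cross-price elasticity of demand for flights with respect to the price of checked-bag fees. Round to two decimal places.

%ΔQ_x = (615 − 536)/[(536+615)/2] = 79/575.5 ≈ 0.1373.
%ΔP_y = (5.63 − 6.23)/[(6.23+5.63)/2] ≈ -0.1012.
E_xy = 0.1373/-0.1012 ≈ -1.36.
E_xy < 0, so flights and checked-bag fees are complements.

-1.36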